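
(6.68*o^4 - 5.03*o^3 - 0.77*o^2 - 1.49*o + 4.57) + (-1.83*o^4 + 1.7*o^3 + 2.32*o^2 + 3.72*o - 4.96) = 4.85*o^4 - 3.33*o^3 + 1.55*o^2 + 2.23*o - 0.39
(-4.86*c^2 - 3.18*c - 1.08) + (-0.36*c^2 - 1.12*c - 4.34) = -5.22*c^2 - 4.3*c - 5.42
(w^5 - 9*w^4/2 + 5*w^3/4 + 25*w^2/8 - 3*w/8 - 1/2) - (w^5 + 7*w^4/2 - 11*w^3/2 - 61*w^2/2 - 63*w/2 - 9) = -8*w^4 + 27*w^3/4 + 269*w^2/8 + 249*w/8 + 17/2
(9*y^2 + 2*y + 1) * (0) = 0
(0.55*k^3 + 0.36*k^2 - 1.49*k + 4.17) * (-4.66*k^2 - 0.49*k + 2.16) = -2.563*k^5 - 1.9471*k^4 + 7.955*k^3 - 17.9245*k^2 - 5.2617*k + 9.0072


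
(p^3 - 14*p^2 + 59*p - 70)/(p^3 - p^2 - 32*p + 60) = (p - 7)/(p + 6)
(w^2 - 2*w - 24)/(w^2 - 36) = (w + 4)/(w + 6)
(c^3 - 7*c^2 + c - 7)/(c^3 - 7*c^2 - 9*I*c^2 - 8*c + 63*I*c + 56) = (c + I)/(c - 8*I)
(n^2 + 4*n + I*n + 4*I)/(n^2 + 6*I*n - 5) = (n + 4)/(n + 5*I)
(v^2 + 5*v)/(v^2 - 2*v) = (v + 5)/(v - 2)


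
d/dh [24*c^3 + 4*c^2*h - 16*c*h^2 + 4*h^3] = 4*c^2 - 32*c*h + 12*h^2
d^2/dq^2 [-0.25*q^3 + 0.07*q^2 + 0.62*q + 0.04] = 0.14 - 1.5*q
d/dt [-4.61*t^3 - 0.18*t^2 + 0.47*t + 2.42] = -13.83*t^2 - 0.36*t + 0.47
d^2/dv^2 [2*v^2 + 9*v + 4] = 4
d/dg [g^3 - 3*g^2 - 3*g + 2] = 3*g^2 - 6*g - 3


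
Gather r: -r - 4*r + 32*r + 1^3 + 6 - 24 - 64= 27*r - 81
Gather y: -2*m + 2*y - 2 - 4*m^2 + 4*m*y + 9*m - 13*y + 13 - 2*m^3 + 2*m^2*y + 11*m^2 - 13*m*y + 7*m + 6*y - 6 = -2*m^3 + 7*m^2 + 14*m + y*(2*m^2 - 9*m - 5) + 5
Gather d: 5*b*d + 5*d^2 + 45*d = 5*d^2 + d*(5*b + 45)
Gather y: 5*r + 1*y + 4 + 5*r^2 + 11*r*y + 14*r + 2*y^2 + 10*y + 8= 5*r^2 + 19*r + 2*y^2 + y*(11*r + 11) + 12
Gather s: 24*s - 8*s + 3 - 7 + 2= 16*s - 2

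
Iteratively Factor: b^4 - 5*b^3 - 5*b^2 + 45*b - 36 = (b - 3)*(b^3 - 2*b^2 - 11*b + 12) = (b - 3)*(b - 1)*(b^2 - b - 12) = (b - 4)*(b - 3)*(b - 1)*(b + 3)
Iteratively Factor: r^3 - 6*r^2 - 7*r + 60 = (r - 5)*(r^2 - r - 12) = (r - 5)*(r - 4)*(r + 3)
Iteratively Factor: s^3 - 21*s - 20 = (s - 5)*(s^2 + 5*s + 4) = (s - 5)*(s + 4)*(s + 1)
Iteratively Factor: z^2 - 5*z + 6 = (z - 3)*(z - 2)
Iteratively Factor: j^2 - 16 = (j - 4)*(j + 4)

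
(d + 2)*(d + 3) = d^2 + 5*d + 6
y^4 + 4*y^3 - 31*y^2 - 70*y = y*(y - 5)*(y + 2)*(y + 7)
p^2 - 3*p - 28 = (p - 7)*(p + 4)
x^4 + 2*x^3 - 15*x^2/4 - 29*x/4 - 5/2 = (x - 2)*(x + 1/2)*(x + 1)*(x + 5/2)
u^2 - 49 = (u - 7)*(u + 7)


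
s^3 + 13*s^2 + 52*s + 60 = (s + 2)*(s + 5)*(s + 6)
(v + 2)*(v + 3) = v^2 + 5*v + 6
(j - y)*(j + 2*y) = j^2 + j*y - 2*y^2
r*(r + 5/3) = r^2 + 5*r/3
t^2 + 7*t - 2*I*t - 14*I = (t + 7)*(t - 2*I)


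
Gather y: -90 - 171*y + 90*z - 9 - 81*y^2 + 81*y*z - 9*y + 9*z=-81*y^2 + y*(81*z - 180) + 99*z - 99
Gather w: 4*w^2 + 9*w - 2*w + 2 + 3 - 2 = 4*w^2 + 7*w + 3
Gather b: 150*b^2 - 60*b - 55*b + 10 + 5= 150*b^2 - 115*b + 15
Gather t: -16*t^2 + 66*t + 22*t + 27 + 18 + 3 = -16*t^2 + 88*t + 48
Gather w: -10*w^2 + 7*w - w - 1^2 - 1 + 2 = -10*w^2 + 6*w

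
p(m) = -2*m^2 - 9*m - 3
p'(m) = -4*m - 9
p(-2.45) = 7.04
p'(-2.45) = 0.80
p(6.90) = -160.32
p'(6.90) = -36.60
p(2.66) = -41.09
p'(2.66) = -19.64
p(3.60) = -61.32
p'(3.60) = -23.40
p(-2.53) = 6.97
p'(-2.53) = 1.12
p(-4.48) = -2.82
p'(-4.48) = 8.92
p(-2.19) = 7.12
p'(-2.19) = -0.24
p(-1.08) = 4.39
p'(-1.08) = -4.68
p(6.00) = -129.00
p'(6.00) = -33.00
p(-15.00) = -318.00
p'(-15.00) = 51.00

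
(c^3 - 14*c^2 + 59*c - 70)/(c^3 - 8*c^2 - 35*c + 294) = (c^2 - 7*c + 10)/(c^2 - c - 42)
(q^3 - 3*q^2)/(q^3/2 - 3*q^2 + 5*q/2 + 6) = 2*q^2/(q^2 - 3*q - 4)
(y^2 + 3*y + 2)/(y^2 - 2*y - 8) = (y + 1)/(y - 4)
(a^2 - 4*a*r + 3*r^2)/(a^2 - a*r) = (a - 3*r)/a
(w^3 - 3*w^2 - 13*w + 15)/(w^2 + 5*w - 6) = (w^2 - 2*w - 15)/(w + 6)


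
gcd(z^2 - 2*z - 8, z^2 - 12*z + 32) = z - 4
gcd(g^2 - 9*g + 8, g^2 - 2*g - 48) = g - 8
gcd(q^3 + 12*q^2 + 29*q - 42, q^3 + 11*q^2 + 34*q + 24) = q + 6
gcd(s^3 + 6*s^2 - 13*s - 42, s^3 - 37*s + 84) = s^2 + 4*s - 21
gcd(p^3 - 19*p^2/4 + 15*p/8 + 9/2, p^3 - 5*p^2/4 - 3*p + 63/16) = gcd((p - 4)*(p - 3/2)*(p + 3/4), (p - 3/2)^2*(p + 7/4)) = p - 3/2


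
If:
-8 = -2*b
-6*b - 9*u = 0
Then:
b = 4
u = -8/3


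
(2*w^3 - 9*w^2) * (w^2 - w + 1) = 2*w^5 - 11*w^4 + 11*w^3 - 9*w^2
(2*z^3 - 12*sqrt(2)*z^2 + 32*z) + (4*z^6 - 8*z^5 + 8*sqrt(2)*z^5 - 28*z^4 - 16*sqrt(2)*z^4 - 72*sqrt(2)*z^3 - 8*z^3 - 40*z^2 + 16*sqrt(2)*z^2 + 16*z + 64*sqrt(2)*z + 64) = 4*z^6 - 8*z^5 + 8*sqrt(2)*z^5 - 28*z^4 - 16*sqrt(2)*z^4 - 72*sqrt(2)*z^3 - 6*z^3 - 40*z^2 + 4*sqrt(2)*z^2 + 48*z + 64*sqrt(2)*z + 64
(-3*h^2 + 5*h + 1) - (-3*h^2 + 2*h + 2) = 3*h - 1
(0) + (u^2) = u^2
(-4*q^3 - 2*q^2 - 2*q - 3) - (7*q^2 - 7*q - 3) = -4*q^3 - 9*q^2 + 5*q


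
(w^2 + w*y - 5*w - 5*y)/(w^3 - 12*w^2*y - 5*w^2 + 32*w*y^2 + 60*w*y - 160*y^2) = (w + y)/(w^2 - 12*w*y + 32*y^2)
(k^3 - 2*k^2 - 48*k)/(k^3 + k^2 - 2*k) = (k^2 - 2*k - 48)/(k^2 + k - 2)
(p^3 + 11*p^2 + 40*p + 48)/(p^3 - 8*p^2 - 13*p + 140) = (p^2 + 7*p + 12)/(p^2 - 12*p + 35)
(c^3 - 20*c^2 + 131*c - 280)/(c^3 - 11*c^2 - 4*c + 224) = (c - 5)/(c + 4)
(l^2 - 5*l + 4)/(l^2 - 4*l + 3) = (l - 4)/(l - 3)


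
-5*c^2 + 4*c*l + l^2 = (-c + l)*(5*c + l)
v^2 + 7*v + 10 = (v + 2)*(v + 5)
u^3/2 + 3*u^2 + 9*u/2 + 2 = (u/2 + 1/2)*(u + 1)*(u + 4)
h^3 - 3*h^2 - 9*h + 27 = (h - 3)^2*(h + 3)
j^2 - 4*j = j*(j - 4)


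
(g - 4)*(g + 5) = g^2 + g - 20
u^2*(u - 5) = u^3 - 5*u^2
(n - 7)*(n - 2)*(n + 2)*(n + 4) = n^4 - 3*n^3 - 32*n^2 + 12*n + 112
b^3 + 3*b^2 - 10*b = b*(b - 2)*(b + 5)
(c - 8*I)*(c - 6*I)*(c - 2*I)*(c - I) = c^4 - 17*I*c^3 - 92*c^2 + 172*I*c + 96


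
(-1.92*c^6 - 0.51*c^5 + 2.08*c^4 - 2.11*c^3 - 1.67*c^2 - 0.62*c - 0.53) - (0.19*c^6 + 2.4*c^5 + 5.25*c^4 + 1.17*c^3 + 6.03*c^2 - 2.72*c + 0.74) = -2.11*c^6 - 2.91*c^5 - 3.17*c^4 - 3.28*c^3 - 7.7*c^2 + 2.1*c - 1.27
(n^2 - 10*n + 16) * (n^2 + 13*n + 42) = n^4 + 3*n^3 - 72*n^2 - 212*n + 672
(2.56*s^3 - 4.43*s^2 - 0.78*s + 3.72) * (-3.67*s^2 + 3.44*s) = -9.3952*s^5 + 25.0645*s^4 - 12.3766*s^3 - 16.3356*s^2 + 12.7968*s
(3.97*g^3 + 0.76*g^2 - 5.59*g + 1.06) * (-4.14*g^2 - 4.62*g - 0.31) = -16.4358*g^5 - 21.4878*g^4 + 18.4007*g^3 + 21.2018*g^2 - 3.1643*g - 0.3286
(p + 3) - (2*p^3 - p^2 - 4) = -2*p^3 + p^2 + p + 7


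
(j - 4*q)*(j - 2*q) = j^2 - 6*j*q + 8*q^2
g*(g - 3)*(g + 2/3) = g^3 - 7*g^2/3 - 2*g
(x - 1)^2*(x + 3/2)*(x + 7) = x^4 + 13*x^3/2 - 11*x^2/2 - 25*x/2 + 21/2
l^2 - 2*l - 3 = (l - 3)*(l + 1)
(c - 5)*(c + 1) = c^2 - 4*c - 5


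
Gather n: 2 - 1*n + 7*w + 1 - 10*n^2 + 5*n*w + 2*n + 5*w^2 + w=-10*n^2 + n*(5*w + 1) + 5*w^2 + 8*w + 3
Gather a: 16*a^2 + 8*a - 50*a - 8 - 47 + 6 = 16*a^2 - 42*a - 49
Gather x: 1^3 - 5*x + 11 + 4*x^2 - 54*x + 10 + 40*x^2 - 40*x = 44*x^2 - 99*x + 22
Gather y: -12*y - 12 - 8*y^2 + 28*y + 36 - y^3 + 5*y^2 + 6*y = -y^3 - 3*y^2 + 22*y + 24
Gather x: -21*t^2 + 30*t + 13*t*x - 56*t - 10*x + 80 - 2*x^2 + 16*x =-21*t^2 - 26*t - 2*x^2 + x*(13*t + 6) + 80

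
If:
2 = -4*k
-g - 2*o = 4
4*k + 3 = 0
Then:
No Solution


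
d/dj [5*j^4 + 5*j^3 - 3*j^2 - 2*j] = 20*j^3 + 15*j^2 - 6*j - 2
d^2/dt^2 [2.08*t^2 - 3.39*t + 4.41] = 4.16000000000000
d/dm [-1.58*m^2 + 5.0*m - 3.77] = 5.0 - 3.16*m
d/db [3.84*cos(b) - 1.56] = -3.84*sin(b)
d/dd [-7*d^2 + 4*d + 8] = 4 - 14*d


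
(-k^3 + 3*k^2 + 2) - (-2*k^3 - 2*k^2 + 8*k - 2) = k^3 + 5*k^2 - 8*k + 4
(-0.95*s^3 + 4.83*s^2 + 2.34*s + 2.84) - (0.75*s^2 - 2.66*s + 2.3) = -0.95*s^3 + 4.08*s^2 + 5.0*s + 0.54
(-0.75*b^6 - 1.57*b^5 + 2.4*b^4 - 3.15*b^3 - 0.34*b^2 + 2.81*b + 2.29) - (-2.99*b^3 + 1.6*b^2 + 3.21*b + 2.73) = -0.75*b^6 - 1.57*b^5 + 2.4*b^4 - 0.16*b^3 - 1.94*b^2 - 0.4*b - 0.44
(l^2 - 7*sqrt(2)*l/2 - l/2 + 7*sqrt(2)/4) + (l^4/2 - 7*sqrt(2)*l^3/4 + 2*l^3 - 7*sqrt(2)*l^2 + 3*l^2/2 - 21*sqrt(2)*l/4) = l^4/2 - 7*sqrt(2)*l^3/4 + 2*l^3 - 7*sqrt(2)*l^2 + 5*l^2/2 - 35*sqrt(2)*l/4 - l/2 + 7*sqrt(2)/4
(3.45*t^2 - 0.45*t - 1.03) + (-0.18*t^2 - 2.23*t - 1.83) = 3.27*t^2 - 2.68*t - 2.86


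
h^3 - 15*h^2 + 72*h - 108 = (h - 6)^2*(h - 3)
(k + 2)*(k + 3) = k^2 + 5*k + 6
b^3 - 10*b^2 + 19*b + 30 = (b - 6)*(b - 5)*(b + 1)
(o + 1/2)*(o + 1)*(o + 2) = o^3 + 7*o^2/2 + 7*o/2 + 1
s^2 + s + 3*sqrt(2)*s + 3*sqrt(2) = (s + 1)*(s + 3*sqrt(2))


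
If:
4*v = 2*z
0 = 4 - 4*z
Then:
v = 1/2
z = 1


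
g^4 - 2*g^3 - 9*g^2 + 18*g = g*(g - 3)*(g - 2)*(g + 3)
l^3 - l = l*(l - 1)*(l + 1)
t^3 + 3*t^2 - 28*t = t*(t - 4)*(t + 7)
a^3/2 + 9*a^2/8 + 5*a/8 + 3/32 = (a/2 + 1/4)*(a + 1/4)*(a + 3/2)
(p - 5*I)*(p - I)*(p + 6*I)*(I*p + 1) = I*p^4 + p^3 + 31*I*p^2 + 61*p - 30*I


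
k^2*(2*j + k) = 2*j*k^2 + k^3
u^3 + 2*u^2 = u^2*(u + 2)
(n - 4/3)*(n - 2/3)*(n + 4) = n^3 + 2*n^2 - 64*n/9 + 32/9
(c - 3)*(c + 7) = c^2 + 4*c - 21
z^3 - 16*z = z*(z - 4)*(z + 4)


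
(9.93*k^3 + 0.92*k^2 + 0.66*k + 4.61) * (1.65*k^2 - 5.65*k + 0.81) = 16.3845*k^5 - 54.5865*k^4 + 3.9343*k^3 + 4.6227*k^2 - 25.5119*k + 3.7341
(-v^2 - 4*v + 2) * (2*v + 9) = -2*v^3 - 17*v^2 - 32*v + 18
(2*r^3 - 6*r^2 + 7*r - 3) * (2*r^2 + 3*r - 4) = 4*r^5 - 6*r^4 - 12*r^3 + 39*r^2 - 37*r + 12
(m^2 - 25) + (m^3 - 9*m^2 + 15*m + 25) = m^3 - 8*m^2 + 15*m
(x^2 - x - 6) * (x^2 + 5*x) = x^4 + 4*x^3 - 11*x^2 - 30*x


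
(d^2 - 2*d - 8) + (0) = d^2 - 2*d - 8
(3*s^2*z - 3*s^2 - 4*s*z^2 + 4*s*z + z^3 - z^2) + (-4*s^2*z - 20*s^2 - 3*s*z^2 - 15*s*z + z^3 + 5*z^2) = -s^2*z - 23*s^2 - 7*s*z^2 - 11*s*z + 2*z^3 + 4*z^2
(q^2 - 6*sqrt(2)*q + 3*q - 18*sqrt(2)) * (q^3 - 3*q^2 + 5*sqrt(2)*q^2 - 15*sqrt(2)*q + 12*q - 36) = q^5 - sqrt(2)*q^4 - 57*q^3 - 63*sqrt(2)*q^2 + 432*q + 648*sqrt(2)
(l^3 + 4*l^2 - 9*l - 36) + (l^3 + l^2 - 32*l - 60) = 2*l^3 + 5*l^2 - 41*l - 96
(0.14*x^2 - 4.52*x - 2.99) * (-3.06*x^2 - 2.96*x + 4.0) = -0.4284*x^4 + 13.4168*x^3 + 23.0886*x^2 - 9.2296*x - 11.96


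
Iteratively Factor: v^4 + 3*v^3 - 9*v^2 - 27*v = (v)*(v^3 + 3*v^2 - 9*v - 27) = v*(v + 3)*(v^2 - 9) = v*(v + 3)^2*(v - 3)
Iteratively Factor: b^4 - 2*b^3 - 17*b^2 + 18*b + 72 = (b - 3)*(b^3 + b^2 - 14*b - 24) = (b - 3)*(b + 3)*(b^2 - 2*b - 8) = (b - 4)*(b - 3)*(b + 3)*(b + 2)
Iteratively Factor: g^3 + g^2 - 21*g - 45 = (g - 5)*(g^2 + 6*g + 9) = (g - 5)*(g + 3)*(g + 3)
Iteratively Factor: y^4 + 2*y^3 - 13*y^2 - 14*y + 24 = (y - 3)*(y^3 + 5*y^2 + 2*y - 8) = (y - 3)*(y - 1)*(y^2 + 6*y + 8) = (y - 3)*(y - 1)*(y + 2)*(y + 4)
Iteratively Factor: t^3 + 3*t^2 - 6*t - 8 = (t + 4)*(t^2 - t - 2) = (t - 2)*(t + 4)*(t + 1)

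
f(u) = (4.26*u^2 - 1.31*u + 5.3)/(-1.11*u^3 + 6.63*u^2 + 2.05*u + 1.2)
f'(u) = (8.52*u - 1.31)/(-1.11*u^3 + 6.63*u^2 + 2.05*u + 1.2) + (3.33*u^2 - 13.26*u - 2.05)*(4.26*u^2 - 1.31*u + 5.3)/(-1.11*u^3 + 6.63*u^2 + 2.05*u + 1.2)^2 = (4.7286*u^4 - 2.9082*u^3 + 35.0673*u^2 - 60.054*u - 12.437)/(1.2321*u^6 - 14.7186*u^5 + 39.4059*u^4 + 24.519*u^3 + 20.1145*u^2 + 4.92*u + 1.44)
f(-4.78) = 0.41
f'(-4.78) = 0.06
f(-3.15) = 0.54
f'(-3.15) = 0.12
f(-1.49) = 1.01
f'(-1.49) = 0.69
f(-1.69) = 0.89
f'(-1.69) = 0.50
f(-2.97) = 0.57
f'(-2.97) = 0.13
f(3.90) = 1.47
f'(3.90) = 0.62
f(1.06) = 0.92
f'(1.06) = -0.38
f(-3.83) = 0.48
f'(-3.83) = 0.08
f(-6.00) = 0.36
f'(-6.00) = 0.04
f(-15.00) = 0.19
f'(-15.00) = 0.01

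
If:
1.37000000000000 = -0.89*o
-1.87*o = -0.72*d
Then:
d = -4.00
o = -1.54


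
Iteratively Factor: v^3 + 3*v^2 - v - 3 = (v + 1)*(v^2 + 2*v - 3) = (v + 1)*(v + 3)*(v - 1)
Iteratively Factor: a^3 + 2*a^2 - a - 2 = (a + 2)*(a^2 - 1) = (a - 1)*(a + 2)*(a + 1)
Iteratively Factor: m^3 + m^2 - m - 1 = (m + 1)*(m^2 - 1) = (m - 1)*(m + 1)*(m + 1)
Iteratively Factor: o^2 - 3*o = (o - 3)*(o)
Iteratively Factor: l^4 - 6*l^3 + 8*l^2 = (l)*(l^3 - 6*l^2 + 8*l) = l*(l - 2)*(l^2 - 4*l) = l*(l - 4)*(l - 2)*(l)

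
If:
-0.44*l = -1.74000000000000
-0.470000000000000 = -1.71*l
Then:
No Solution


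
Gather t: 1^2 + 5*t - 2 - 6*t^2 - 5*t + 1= -6*t^2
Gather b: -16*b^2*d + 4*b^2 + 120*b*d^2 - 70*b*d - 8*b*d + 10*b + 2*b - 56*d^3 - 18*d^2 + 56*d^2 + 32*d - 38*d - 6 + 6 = b^2*(4 - 16*d) + b*(120*d^2 - 78*d + 12) - 56*d^3 + 38*d^2 - 6*d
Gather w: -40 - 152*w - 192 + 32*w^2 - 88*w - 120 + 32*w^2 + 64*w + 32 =64*w^2 - 176*w - 320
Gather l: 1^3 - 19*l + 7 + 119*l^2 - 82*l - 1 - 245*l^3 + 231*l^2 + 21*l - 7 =-245*l^3 + 350*l^2 - 80*l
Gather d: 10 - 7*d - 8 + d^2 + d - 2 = d^2 - 6*d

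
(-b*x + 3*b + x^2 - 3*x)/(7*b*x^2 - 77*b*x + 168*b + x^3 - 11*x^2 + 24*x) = (-b + x)/(7*b*x - 56*b + x^2 - 8*x)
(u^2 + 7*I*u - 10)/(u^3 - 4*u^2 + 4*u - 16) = (u + 5*I)/(u^2 - 2*u*(2 + I) + 8*I)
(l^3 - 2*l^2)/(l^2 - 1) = l^2*(l - 2)/(l^2 - 1)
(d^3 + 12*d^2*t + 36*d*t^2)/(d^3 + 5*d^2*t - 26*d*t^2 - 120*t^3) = d*(-d - 6*t)/(-d^2 + d*t + 20*t^2)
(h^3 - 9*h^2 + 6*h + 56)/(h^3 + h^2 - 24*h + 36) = (h^3 - 9*h^2 + 6*h + 56)/(h^3 + h^2 - 24*h + 36)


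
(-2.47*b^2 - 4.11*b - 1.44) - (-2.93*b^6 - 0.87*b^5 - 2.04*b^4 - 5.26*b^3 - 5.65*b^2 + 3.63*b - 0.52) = 2.93*b^6 + 0.87*b^5 + 2.04*b^4 + 5.26*b^3 + 3.18*b^2 - 7.74*b - 0.92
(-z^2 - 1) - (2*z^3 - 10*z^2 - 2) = -2*z^3 + 9*z^2 + 1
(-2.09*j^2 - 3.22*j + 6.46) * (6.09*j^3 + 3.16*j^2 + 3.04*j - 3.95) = -12.7281*j^5 - 26.2142*j^4 + 22.8126*j^3 + 18.8803*j^2 + 32.3574*j - 25.517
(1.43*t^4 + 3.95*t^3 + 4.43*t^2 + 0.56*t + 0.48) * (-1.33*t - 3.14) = -1.9019*t^5 - 9.7437*t^4 - 18.2949*t^3 - 14.655*t^2 - 2.3968*t - 1.5072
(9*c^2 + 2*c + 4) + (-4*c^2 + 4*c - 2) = 5*c^2 + 6*c + 2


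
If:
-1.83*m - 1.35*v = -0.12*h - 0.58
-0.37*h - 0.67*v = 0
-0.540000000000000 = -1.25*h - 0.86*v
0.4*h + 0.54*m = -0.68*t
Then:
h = 0.70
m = 0.65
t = -0.92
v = -0.38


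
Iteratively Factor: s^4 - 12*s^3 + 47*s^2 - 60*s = (s - 5)*(s^3 - 7*s^2 + 12*s) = s*(s - 5)*(s^2 - 7*s + 12) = s*(s - 5)*(s - 4)*(s - 3)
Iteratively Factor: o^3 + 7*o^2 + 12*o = (o)*(o^2 + 7*o + 12) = o*(o + 3)*(o + 4)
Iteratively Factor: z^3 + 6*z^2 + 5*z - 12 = (z - 1)*(z^2 + 7*z + 12) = (z - 1)*(z + 3)*(z + 4)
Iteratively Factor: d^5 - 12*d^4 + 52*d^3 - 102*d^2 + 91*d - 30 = (d - 2)*(d^4 - 10*d^3 + 32*d^2 - 38*d + 15) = (d - 2)*(d - 1)*(d^3 - 9*d^2 + 23*d - 15) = (d - 5)*(d - 2)*(d - 1)*(d^2 - 4*d + 3) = (d - 5)*(d - 3)*(d - 2)*(d - 1)*(d - 1)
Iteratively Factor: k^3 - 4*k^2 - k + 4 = (k - 1)*(k^2 - 3*k - 4) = (k - 4)*(k - 1)*(k + 1)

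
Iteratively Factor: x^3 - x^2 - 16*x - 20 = (x + 2)*(x^2 - 3*x - 10) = (x + 2)^2*(x - 5)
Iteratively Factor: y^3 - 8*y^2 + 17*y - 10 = (y - 1)*(y^2 - 7*y + 10) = (y - 2)*(y - 1)*(y - 5)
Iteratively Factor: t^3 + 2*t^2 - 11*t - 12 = (t + 1)*(t^2 + t - 12) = (t + 1)*(t + 4)*(t - 3)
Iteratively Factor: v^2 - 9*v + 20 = (v - 4)*(v - 5)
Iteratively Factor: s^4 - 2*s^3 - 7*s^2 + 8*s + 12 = (s + 2)*(s^3 - 4*s^2 + s + 6) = (s + 1)*(s + 2)*(s^2 - 5*s + 6) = (s - 3)*(s + 1)*(s + 2)*(s - 2)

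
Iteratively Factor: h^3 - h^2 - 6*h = (h + 2)*(h^2 - 3*h) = (h - 3)*(h + 2)*(h)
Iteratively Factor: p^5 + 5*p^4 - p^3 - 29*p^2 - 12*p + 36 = (p + 3)*(p^4 + 2*p^3 - 7*p^2 - 8*p + 12) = (p - 2)*(p + 3)*(p^3 + 4*p^2 + p - 6) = (p - 2)*(p + 3)^2*(p^2 + p - 2) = (p - 2)*(p - 1)*(p + 3)^2*(p + 2)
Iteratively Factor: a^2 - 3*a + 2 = (a - 2)*(a - 1)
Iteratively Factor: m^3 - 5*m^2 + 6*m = (m - 3)*(m^2 - 2*m) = m*(m - 3)*(m - 2)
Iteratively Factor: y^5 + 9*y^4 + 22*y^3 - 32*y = (y + 2)*(y^4 + 7*y^3 + 8*y^2 - 16*y) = y*(y + 2)*(y^3 + 7*y^2 + 8*y - 16) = y*(y + 2)*(y + 4)*(y^2 + 3*y - 4) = y*(y - 1)*(y + 2)*(y + 4)*(y + 4)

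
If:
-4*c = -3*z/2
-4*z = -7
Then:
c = 21/32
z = 7/4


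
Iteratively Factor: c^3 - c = (c)*(c^2 - 1) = c*(c - 1)*(c + 1)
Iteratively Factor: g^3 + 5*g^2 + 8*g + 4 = (g + 1)*(g^2 + 4*g + 4) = (g + 1)*(g + 2)*(g + 2)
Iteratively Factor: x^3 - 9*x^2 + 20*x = (x - 5)*(x^2 - 4*x) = (x - 5)*(x - 4)*(x)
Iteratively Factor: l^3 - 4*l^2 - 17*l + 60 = (l - 3)*(l^2 - l - 20) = (l - 5)*(l - 3)*(l + 4)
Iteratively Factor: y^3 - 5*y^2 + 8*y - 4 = (y - 1)*(y^2 - 4*y + 4) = (y - 2)*(y - 1)*(y - 2)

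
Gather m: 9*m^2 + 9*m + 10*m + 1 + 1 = 9*m^2 + 19*m + 2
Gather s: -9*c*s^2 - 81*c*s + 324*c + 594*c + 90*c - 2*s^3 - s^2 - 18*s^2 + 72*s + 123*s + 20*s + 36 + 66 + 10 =1008*c - 2*s^3 + s^2*(-9*c - 19) + s*(215 - 81*c) + 112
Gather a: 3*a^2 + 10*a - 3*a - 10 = 3*a^2 + 7*a - 10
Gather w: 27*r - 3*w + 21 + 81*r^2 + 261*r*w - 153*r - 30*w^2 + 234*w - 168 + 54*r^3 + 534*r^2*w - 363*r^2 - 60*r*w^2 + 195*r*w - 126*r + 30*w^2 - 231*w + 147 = 54*r^3 - 282*r^2 - 60*r*w^2 - 252*r + w*(534*r^2 + 456*r)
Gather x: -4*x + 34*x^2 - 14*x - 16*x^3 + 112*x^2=-16*x^3 + 146*x^2 - 18*x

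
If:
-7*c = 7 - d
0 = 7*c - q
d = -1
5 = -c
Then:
No Solution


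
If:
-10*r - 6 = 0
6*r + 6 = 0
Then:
No Solution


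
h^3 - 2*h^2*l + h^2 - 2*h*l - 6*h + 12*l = (h - 2)*(h + 3)*(h - 2*l)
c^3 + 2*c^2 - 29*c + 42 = (c - 3)*(c - 2)*(c + 7)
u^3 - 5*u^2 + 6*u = u*(u - 3)*(u - 2)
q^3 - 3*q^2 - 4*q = q*(q - 4)*(q + 1)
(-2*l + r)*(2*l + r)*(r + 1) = -4*l^2*r - 4*l^2 + r^3 + r^2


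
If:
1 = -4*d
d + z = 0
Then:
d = -1/4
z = 1/4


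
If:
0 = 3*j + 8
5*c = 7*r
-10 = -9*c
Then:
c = 10/9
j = -8/3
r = 50/63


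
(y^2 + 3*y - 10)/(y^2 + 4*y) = (y^2 + 3*y - 10)/(y*(y + 4))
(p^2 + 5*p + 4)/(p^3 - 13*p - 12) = (p + 4)/(p^2 - p - 12)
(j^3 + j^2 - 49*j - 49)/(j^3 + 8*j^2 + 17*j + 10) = (j^2 - 49)/(j^2 + 7*j + 10)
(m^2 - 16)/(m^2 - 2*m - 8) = (m + 4)/(m + 2)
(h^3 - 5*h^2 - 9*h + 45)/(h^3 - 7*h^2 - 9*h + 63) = (h - 5)/(h - 7)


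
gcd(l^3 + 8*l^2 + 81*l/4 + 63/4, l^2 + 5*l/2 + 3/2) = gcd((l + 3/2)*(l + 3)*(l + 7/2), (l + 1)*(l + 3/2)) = l + 3/2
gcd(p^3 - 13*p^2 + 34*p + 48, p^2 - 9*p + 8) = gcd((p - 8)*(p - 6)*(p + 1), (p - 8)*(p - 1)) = p - 8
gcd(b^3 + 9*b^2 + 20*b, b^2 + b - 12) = b + 4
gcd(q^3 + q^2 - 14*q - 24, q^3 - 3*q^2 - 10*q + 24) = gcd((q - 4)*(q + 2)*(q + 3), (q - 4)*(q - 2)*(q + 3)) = q^2 - q - 12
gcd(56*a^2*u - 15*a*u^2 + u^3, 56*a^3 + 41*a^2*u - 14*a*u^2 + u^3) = 56*a^2 - 15*a*u + u^2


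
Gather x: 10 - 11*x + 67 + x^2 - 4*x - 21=x^2 - 15*x + 56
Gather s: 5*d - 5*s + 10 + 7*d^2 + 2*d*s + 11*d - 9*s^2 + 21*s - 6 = 7*d^2 + 16*d - 9*s^2 + s*(2*d + 16) + 4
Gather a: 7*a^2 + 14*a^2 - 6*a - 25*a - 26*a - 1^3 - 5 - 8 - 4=21*a^2 - 57*a - 18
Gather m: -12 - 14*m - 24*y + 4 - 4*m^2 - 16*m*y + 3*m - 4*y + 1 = -4*m^2 + m*(-16*y - 11) - 28*y - 7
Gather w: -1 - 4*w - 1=-4*w - 2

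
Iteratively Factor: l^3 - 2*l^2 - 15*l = (l - 5)*(l^2 + 3*l) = (l - 5)*(l + 3)*(l)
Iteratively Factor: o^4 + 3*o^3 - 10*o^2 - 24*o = (o)*(o^3 + 3*o^2 - 10*o - 24) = o*(o - 3)*(o^2 + 6*o + 8) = o*(o - 3)*(o + 4)*(o + 2)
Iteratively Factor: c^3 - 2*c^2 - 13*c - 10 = (c - 5)*(c^2 + 3*c + 2) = (c - 5)*(c + 1)*(c + 2)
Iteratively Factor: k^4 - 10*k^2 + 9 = (k + 3)*(k^3 - 3*k^2 - k + 3) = (k - 3)*(k + 3)*(k^2 - 1) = (k - 3)*(k - 1)*(k + 3)*(k + 1)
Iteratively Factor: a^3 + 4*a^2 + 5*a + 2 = (a + 2)*(a^2 + 2*a + 1) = (a + 1)*(a + 2)*(a + 1)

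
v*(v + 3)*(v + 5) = v^3 + 8*v^2 + 15*v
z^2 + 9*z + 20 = (z + 4)*(z + 5)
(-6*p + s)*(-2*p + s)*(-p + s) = -12*p^3 + 20*p^2*s - 9*p*s^2 + s^3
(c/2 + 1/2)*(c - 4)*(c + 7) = c^3/2 + 2*c^2 - 25*c/2 - 14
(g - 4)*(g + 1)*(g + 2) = g^3 - g^2 - 10*g - 8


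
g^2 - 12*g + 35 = (g - 7)*(g - 5)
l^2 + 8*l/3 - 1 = (l - 1/3)*(l + 3)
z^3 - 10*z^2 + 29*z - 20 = (z - 5)*(z - 4)*(z - 1)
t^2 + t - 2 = (t - 1)*(t + 2)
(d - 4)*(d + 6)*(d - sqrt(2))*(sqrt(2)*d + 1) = sqrt(2)*d^4 - d^3 + 2*sqrt(2)*d^3 - 25*sqrt(2)*d^2 - 2*d^2 - 2*sqrt(2)*d + 24*d + 24*sqrt(2)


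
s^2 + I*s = s*(s + I)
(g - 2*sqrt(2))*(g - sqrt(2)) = g^2 - 3*sqrt(2)*g + 4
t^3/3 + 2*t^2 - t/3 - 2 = (t/3 + 1/3)*(t - 1)*(t + 6)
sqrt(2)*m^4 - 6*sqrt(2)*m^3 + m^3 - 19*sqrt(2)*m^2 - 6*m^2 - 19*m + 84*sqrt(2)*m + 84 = (m - 7)*(m - 3)*(m + 4)*(sqrt(2)*m + 1)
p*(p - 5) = p^2 - 5*p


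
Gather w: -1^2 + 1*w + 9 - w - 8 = 0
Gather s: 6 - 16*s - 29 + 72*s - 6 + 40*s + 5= 96*s - 24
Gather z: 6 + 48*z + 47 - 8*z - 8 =40*z + 45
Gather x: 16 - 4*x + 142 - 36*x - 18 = 140 - 40*x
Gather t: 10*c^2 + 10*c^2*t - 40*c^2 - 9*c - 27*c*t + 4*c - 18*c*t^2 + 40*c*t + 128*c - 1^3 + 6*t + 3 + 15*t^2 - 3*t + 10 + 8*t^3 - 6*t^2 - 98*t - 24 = -30*c^2 + 123*c + 8*t^3 + t^2*(9 - 18*c) + t*(10*c^2 + 13*c - 95) - 12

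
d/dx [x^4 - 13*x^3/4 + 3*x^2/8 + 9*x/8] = 4*x^3 - 39*x^2/4 + 3*x/4 + 9/8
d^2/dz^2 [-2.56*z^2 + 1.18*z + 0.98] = -5.12000000000000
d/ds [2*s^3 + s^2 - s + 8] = 6*s^2 + 2*s - 1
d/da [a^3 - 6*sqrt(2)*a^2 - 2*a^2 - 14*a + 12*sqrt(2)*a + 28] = 3*a^2 - 12*sqrt(2)*a - 4*a - 14 + 12*sqrt(2)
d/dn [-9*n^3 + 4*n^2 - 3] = n*(8 - 27*n)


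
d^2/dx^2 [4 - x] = 0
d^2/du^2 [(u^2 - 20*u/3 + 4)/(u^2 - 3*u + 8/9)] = 18*(-297*u^3 + 756*u^2 - 1476*u + 1252)/(729*u^6 - 6561*u^5 + 21627*u^4 - 31347*u^3 + 19224*u^2 - 5184*u + 512)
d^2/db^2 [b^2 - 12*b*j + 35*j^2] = 2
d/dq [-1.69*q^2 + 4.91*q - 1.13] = 4.91 - 3.38*q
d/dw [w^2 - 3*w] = 2*w - 3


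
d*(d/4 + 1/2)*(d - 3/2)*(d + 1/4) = d^4/4 + 3*d^3/16 - 23*d^2/32 - 3*d/16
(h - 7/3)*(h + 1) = h^2 - 4*h/3 - 7/3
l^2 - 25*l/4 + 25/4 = (l - 5)*(l - 5/4)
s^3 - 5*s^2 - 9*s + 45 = (s - 5)*(s - 3)*(s + 3)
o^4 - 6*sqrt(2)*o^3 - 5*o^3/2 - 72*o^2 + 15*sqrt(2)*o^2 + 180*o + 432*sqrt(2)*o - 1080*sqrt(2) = (o - 5/2)*(o - 6*sqrt(2))^2*(o + 6*sqrt(2))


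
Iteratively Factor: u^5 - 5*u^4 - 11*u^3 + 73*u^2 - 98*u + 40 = (u - 1)*(u^4 - 4*u^3 - 15*u^2 + 58*u - 40) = (u - 5)*(u - 1)*(u^3 + u^2 - 10*u + 8) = (u - 5)*(u - 1)^2*(u^2 + 2*u - 8) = (u - 5)*(u - 1)^2*(u + 4)*(u - 2)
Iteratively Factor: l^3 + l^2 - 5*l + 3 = (l - 1)*(l^2 + 2*l - 3) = (l - 1)^2*(l + 3)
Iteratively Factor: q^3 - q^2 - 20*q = (q)*(q^2 - q - 20) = q*(q - 5)*(q + 4)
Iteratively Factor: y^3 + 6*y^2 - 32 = (y + 4)*(y^2 + 2*y - 8) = (y - 2)*(y + 4)*(y + 4)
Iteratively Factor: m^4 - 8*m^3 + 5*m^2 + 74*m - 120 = (m - 2)*(m^3 - 6*m^2 - 7*m + 60) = (m - 5)*(m - 2)*(m^2 - m - 12) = (m - 5)*(m - 4)*(m - 2)*(m + 3)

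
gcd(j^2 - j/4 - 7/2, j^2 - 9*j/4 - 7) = j + 7/4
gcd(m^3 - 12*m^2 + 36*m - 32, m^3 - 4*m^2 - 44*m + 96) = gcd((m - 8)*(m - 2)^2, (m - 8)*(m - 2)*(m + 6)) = m^2 - 10*m + 16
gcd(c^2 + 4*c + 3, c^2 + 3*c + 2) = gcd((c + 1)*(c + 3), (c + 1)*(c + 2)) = c + 1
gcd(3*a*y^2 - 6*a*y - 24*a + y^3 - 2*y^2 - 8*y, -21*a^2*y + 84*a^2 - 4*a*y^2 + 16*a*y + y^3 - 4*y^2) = 3*a*y - 12*a + y^2 - 4*y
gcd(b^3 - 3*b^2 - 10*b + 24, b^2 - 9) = b + 3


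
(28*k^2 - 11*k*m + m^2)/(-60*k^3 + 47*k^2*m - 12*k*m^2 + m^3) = (-7*k + m)/(15*k^2 - 8*k*m + m^2)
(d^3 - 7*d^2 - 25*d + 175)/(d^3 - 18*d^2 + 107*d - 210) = (d + 5)/(d - 6)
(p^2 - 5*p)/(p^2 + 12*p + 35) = p*(p - 5)/(p^2 + 12*p + 35)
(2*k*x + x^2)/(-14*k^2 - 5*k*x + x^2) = x/(-7*k + x)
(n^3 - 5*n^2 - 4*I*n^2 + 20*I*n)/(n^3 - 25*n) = (n - 4*I)/(n + 5)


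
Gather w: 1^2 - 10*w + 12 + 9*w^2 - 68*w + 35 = 9*w^2 - 78*w + 48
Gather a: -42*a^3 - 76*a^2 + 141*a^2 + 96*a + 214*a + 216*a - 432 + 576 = -42*a^3 + 65*a^2 + 526*a + 144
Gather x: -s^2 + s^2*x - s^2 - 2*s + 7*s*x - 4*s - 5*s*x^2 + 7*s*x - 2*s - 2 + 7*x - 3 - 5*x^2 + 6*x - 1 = -2*s^2 - 8*s + x^2*(-5*s - 5) + x*(s^2 + 14*s + 13) - 6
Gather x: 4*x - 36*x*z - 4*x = -36*x*z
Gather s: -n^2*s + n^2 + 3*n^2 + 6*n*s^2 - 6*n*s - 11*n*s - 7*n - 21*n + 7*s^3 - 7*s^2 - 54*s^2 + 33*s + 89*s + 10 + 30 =4*n^2 - 28*n + 7*s^3 + s^2*(6*n - 61) + s*(-n^2 - 17*n + 122) + 40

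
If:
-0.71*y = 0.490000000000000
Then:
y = -0.69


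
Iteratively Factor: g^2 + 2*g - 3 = (g - 1)*(g + 3)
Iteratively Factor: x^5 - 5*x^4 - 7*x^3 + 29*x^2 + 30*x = (x - 5)*(x^4 - 7*x^2 - 6*x) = (x - 5)*(x + 2)*(x^3 - 2*x^2 - 3*x) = (x - 5)*(x - 3)*(x + 2)*(x^2 + x) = (x - 5)*(x - 3)*(x + 1)*(x + 2)*(x)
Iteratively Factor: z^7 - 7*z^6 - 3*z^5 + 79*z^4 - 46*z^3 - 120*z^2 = (z)*(z^6 - 7*z^5 - 3*z^4 + 79*z^3 - 46*z^2 - 120*z) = z*(z - 2)*(z^5 - 5*z^4 - 13*z^3 + 53*z^2 + 60*z) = z*(z - 4)*(z - 2)*(z^4 - z^3 - 17*z^2 - 15*z) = z*(z - 5)*(z - 4)*(z - 2)*(z^3 + 4*z^2 + 3*z) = z*(z - 5)*(z - 4)*(z - 2)*(z + 1)*(z^2 + 3*z) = z^2*(z - 5)*(z - 4)*(z - 2)*(z + 1)*(z + 3)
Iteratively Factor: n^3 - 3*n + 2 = (n + 2)*(n^2 - 2*n + 1) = (n - 1)*(n + 2)*(n - 1)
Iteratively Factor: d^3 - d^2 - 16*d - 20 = (d + 2)*(d^2 - 3*d - 10) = (d + 2)^2*(d - 5)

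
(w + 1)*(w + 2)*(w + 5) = w^3 + 8*w^2 + 17*w + 10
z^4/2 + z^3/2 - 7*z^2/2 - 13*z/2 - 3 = (z/2 + 1/2)*(z - 3)*(z + 1)*(z + 2)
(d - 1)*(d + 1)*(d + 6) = d^3 + 6*d^2 - d - 6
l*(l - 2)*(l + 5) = l^3 + 3*l^2 - 10*l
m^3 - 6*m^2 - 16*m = m*(m - 8)*(m + 2)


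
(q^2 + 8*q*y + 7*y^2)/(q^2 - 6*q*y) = (q^2 + 8*q*y + 7*y^2)/(q*(q - 6*y))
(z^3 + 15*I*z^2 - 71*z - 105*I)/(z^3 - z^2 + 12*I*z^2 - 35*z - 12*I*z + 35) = (z + 3*I)/(z - 1)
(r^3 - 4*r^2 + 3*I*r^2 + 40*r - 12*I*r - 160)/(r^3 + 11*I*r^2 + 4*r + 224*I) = (r^2 - r*(4 + 5*I) + 20*I)/(r^2 + 3*I*r + 28)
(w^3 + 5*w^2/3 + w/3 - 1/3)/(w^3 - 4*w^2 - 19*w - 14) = (3*w^2 + 2*w - 1)/(3*(w^2 - 5*w - 14))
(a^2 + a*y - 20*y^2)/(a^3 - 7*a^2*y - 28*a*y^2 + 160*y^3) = 1/(a - 8*y)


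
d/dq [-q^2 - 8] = -2*q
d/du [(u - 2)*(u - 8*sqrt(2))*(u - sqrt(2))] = 3*u^2 - 18*sqrt(2)*u - 4*u + 16 + 18*sqrt(2)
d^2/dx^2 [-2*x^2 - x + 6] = -4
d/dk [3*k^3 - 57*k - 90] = 9*k^2 - 57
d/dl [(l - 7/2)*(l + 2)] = 2*l - 3/2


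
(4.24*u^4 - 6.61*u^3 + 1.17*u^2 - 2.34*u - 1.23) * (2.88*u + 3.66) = 12.2112*u^5 - 3.5184*u^4 - 20.823*u^3 - 2.457*u^2 - 12.1068*u - 4.5018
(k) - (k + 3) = -3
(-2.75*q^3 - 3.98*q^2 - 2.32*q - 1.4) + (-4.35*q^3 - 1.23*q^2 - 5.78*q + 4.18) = -7.1*q^3 - 5.21*q^2 - 8.1*q + 2.78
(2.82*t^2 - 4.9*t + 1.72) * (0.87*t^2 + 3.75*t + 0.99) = 2.4534*t^4 + 6.312*t^3 - 14.0868*t^2 + 1.599*t + 1.7028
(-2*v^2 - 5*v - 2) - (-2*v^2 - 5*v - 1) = -1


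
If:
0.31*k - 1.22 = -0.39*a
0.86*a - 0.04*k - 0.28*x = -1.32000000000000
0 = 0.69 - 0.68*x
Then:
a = -0.97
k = 5.15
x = 1.01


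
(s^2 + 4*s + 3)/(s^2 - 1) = (s + 3)/(s - 1)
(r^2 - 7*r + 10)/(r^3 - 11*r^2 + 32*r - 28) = (r - 5)/(r^2 - 9*r + 14)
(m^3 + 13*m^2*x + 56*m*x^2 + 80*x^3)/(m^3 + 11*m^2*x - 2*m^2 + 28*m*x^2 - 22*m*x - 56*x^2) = (m^2 + 9*m*x + 20*x^2)/(m^2 + 7*m*x - 2*m - 14*x)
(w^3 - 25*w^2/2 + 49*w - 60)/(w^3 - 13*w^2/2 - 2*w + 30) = (w - 4)/(w + 2)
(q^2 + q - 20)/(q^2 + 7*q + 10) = (q - 4)/(q + 2)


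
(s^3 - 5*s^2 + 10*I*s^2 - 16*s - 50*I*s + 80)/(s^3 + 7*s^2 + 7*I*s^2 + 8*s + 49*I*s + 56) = (s^2 + s*(-5 + 2*I) - 10*I)/(s^2 + s*(7 - I) - 7*I)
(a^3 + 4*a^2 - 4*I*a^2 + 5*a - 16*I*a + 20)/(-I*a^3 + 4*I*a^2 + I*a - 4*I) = (I*a^3 + 4*a^2*(1 + I) + a*(16 + 5*I) + 20*I)/(a^3 - 4*a^2 - a + 4)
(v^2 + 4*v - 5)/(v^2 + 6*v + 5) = (v - 1)/(v + 1)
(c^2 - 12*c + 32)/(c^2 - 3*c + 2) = (c^2 - 12*c + 32)/(c^2 - 3*c + 2)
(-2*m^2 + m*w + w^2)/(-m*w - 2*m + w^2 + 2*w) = (2*m + w)/(w + 2)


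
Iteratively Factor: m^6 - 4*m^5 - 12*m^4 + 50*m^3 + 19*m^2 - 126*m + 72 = (m - 1)*(m^5 - 3*m^4 - 15*m^3 + 35*m^2 + 54*m - 72) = (m - 1)*(m + 3)*(m^4 - 6*m^3 + 3*m^2 + 26*m - 24) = (m - 4)*(m - 1)*(m + 3)*(m^3 - 2*m^2 - 5*m + 6) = (m - 4)*(m - 1)*(m + 2)*(m + 3)*(m^2 - 4*m + 3) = (m - 4)*(m - 1)^2*(m + 2)*(m + 3)*(m - 3)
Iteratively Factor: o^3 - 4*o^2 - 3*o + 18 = (o - 3)*(o^2 - o - 6) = (o - 3)*(o + 2)*(o - 3)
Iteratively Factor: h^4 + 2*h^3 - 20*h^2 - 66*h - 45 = (h + 3)*(h^3 - h^2 - 17*h - 15) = (h - 5)*(h + 3)*(h^2 + 4*h + 3) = (h - 5)*(h + 1)*(h + 3)*(h + 3)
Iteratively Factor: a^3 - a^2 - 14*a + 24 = (a + 4)*(a^2 - 5*a + 6) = (a - 3)*(a + 4)*(a - 2)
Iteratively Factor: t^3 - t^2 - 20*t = (t)*(t^2 - t - 20) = t*(t + 4)*(t - 5)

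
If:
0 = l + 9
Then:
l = -9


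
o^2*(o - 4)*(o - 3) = o^4 - 7*o^3 + 12*o^2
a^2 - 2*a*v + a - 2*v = (a + 1)*(a - 2*v)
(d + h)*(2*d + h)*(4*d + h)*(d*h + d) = 8*d^4*h + 8*d^4 + 14*d^3*h^2 + 14*d^3*h + 7*d^2*h^3 + 7*d^2*h^2 + d*h^4 + d*h^3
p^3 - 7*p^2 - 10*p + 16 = (p - 8)*(p - 1)*(p + 2)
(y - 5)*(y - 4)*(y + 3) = y^3 - 6*y^2 - 7*y + 60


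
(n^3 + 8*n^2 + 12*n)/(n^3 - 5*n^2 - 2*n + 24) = n*(n + 6)/(n^2 - 7*n + 12)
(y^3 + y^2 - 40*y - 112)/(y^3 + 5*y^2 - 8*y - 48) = (y - 7)/(y - 3)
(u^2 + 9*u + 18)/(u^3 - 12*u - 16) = (u^2 + 9*u + 18)/(u^3 - 12*u - 16)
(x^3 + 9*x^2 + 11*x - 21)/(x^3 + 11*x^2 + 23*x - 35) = (x + 3)/(x + 5)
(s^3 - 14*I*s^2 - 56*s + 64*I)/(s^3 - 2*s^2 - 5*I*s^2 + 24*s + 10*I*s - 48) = (s^2 - 6*I*s - 8)/(s^2 + s*(-2 + 3*I) - 6*I)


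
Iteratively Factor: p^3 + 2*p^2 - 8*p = (p)*(p^2 + 2*p - 8) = p*(p + 4)*(p - 2)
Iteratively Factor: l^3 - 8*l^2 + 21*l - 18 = (l - 3)*(l^2 - 5*l + 6) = (l - 3)*(l - 2)*(l - 3)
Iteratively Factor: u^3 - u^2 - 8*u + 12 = (u + 3)*(u^2 - 4*u + 4) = (u - 2)*(u + 3)*(u - 2)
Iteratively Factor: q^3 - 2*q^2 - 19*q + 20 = (q + 4)*(q^2 - 6*q + 5) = (q - 5)*(q + 4)*(q - 1)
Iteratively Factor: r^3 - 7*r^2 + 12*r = (r - 4)*(r^2 - 3*r) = r*(r - 4)*(r - 3)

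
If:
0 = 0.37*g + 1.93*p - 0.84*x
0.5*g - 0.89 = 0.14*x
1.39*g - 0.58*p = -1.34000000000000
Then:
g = -4.91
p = -9.46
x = -23.90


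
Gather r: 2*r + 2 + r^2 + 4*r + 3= r^2 + 6*r + 5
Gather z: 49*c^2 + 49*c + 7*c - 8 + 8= 49*c^2 + 56*c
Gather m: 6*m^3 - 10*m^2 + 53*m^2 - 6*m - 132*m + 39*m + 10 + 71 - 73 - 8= 6*m^3 + 43*m^2 - 99*m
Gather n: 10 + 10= 20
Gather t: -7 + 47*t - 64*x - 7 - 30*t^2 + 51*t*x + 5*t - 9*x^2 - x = -30*t^2 + t*(51*x + 52) - 9*x^2 - 65*x - 14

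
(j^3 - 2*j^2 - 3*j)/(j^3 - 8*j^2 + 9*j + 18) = j/(j - 6)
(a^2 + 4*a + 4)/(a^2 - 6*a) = (a^2 + 4*a + 4)/(a*(a - 6))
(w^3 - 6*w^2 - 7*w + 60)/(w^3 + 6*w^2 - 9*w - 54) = (w^2 - 9*w + 20)/(w^2 + 3*w - 18)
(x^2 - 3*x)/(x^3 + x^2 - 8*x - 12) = x/(x^2 + 4*x + 4)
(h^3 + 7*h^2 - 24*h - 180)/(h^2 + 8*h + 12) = (h^2 + h - 30)/(h + 2)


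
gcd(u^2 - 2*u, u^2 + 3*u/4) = u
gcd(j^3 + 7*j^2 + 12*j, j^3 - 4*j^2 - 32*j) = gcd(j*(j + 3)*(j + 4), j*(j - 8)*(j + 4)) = j^2 + 4*j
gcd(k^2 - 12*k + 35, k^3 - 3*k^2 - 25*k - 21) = k - 7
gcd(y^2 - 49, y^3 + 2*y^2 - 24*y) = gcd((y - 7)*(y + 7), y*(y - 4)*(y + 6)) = 1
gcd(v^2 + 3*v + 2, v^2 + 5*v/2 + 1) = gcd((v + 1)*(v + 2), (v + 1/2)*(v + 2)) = v + 2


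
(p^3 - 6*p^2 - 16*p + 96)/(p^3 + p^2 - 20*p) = (p^2 - 2*p - 24)/(p*(p + 5))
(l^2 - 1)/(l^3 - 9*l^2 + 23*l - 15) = (l + 1)/(l^2 - 8*l + 15)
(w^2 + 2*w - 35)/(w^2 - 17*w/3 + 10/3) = 3*(w + 7)/(3*w - 2)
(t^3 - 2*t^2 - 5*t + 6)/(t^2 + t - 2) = t - 3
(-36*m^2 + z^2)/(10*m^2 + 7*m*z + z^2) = (-36*m^2 + z^2)/(10*m^2 + 7*m*z + z^2)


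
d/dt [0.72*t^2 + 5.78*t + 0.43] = 1.44*t + 5.78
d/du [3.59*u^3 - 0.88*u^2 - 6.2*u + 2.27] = 10.77*u^2 - 1.76*u - 6.2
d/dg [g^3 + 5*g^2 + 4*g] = 3*g^2 + 10*g + 4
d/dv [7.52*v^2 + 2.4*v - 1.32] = 15.04*v + 2.4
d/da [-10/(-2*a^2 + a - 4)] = 10*(1 - 4*a)/(2*a^2 - a + 4)^2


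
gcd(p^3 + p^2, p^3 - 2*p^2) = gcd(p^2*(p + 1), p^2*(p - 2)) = p^2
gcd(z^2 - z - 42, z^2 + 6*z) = z + 6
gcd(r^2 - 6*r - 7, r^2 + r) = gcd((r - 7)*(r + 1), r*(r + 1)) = r + 1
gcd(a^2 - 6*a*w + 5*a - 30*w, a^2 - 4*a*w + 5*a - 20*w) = a + 5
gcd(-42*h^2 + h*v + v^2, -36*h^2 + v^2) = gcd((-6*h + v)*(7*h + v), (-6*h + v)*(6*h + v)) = -6*h + v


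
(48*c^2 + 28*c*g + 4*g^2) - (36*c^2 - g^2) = 12*c^2 + 28*c*g + 5*g^2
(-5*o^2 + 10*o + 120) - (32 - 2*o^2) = -3*o^2 + 10*o + 88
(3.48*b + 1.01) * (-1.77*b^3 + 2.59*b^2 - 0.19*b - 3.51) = -6.1596*b^4 + 7.2255*b^3 + 1.9547*b^2 - 12.4067*b - 3.5451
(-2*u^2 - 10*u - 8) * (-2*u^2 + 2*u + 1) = 4*u^4 + 16*u^3 - 6*u^2 - 26*u - 8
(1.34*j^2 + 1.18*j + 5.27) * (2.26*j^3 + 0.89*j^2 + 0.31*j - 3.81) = 3.0284*j^5 + 3.8594*j^4 + 13.3758*j^3 - 0.0493000000000006*j^2 - 2.8621*j - 20.0787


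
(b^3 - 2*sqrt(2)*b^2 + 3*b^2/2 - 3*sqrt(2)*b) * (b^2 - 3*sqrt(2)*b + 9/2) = b^5 - 5*sqrt(2)*b^4 + 3*b^4/2 - 15*sqrt(2)*b^3/2 + 33*b^3/2 - 9*sqrt(2)*b^2 + 99*b^2/4 - 27*sqrt(2)*b/2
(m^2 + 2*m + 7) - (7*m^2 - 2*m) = -6*m^2 + 4*m + 7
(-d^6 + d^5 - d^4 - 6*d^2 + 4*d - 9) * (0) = 0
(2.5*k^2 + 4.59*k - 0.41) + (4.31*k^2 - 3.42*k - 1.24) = 6.81*k^2 + 1.17*k - 1.65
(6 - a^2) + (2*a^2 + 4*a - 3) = a^2 + 4*a + 3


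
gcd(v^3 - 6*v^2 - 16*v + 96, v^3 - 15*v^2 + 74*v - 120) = v^2 - 10*v + 24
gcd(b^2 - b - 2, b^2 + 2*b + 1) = b + 1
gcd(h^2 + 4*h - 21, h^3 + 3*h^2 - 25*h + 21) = h^2 + 4*h - 21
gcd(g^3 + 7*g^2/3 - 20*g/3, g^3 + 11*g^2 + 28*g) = g^2 + 4*g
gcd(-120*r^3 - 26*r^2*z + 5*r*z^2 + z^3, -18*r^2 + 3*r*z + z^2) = 6*r + z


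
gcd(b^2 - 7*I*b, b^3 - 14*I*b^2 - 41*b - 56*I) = b - 7*I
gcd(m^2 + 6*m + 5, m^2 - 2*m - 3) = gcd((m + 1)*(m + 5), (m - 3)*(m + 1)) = m + 1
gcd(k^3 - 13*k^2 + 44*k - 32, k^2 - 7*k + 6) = k - 1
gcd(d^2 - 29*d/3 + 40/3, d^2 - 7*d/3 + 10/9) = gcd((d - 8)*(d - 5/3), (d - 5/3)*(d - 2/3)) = d - 5/3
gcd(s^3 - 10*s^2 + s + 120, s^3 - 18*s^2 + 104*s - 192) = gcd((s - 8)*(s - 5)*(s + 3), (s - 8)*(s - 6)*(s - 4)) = s - 8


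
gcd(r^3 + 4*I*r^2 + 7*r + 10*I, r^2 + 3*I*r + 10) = r^2 + 3*I*r + 10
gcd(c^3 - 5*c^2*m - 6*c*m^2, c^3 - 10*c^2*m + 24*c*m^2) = c^2 - 6*c*m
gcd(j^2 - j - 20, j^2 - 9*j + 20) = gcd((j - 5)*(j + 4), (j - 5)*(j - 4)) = j - 5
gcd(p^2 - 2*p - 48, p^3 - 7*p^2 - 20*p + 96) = p - 8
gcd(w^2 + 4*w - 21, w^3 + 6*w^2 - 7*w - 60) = w - 3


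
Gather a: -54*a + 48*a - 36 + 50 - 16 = -6*a - 2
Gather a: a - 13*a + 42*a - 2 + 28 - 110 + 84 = 30*a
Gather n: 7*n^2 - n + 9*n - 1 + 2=7*n^2 + 8*n + 1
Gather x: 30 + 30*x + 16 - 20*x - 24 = 10*x + 22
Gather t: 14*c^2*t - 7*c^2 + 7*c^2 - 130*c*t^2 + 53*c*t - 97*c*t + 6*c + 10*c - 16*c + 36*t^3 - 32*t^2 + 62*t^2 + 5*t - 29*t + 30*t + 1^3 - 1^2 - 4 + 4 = 36*t^3 + t^2*(30 - 130*c) + t*(14*c^2 - 44*c + 6)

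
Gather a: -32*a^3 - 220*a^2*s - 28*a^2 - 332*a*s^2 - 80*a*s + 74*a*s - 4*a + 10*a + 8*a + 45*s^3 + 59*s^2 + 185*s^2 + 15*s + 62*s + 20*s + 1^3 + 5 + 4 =-32*a^3 + a^2*(-220*s - 28) + a*(-332*s^2 - 6*s + 14) + 45*s^3 + 244*s^2 + 97*s + 10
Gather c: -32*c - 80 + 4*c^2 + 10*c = 4*c^2 - 22*c - 80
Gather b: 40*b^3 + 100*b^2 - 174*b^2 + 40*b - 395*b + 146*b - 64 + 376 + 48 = 40*b^3 - 74*b^2 - 209*b + 360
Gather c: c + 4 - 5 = c - 1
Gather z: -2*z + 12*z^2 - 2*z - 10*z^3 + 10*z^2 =-10*z^3 + 22*z^2 - 4*z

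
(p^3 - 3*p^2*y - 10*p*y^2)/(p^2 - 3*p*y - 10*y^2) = p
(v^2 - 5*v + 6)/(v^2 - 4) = (v - 3)/(v + 2)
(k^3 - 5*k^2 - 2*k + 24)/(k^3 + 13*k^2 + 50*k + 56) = (k^2 - 7*k + 12)/(k^2 + 11*k + 28)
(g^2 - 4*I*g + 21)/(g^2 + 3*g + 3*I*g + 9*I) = (g - 7*I)/(g + 3)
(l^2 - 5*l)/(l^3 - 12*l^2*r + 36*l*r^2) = (l - 5)/(l^2 - 12*l*r + 36*r^2)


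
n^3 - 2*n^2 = n^2*(n - 2)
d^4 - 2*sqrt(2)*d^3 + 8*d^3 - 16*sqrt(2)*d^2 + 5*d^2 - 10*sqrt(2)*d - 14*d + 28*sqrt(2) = (d - 1)*(d + 2)*(d + 7)*(d - 2*sqrt(2))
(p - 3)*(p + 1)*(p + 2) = p^3 - 7*p - 6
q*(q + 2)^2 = q^3 + 4*q^2 + 4*q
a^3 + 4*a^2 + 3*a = a*(a + 1)*(a + 3)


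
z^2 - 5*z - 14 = (z - 7)*(z + 2)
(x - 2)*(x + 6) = x^2 + 4*x - 12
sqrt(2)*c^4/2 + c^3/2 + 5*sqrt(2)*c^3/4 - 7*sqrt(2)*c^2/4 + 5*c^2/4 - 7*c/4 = c*(c - 1)*(c + 7/2)*(sqrt(2)*c/2 + 1/2)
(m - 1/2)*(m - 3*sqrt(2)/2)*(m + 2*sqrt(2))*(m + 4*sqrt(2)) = m^4 - m^3/2 + 9*sqrt(2)*m^3/2 - 9*sqrt(2)*m^2/4 - 2*m^2 - 24*sqrt(2)*m + m + 12*sqrt(2)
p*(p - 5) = p^2 - 5*p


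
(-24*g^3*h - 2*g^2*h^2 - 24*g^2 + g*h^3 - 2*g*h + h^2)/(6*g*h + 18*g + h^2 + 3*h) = (-24*g^3*h - 2*g^2*h^2 - 24*g^2 + g*h^3 - 2*g*h + h^2)/(6*g*h + 18*g + h^2 + 3*h)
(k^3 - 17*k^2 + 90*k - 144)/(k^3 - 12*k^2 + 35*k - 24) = (k - 6)/(k - 1)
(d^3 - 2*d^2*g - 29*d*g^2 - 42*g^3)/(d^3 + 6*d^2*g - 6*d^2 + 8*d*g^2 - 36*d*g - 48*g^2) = (d^2 - 4*d*g - 21*g^2)/(d^2 + 4*d*g - 6*d - 24*g)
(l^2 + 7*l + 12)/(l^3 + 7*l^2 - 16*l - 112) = (l + 3)/(l^2 + 3*l - 28)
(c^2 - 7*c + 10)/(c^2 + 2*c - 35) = (c - 2)/(c + 7)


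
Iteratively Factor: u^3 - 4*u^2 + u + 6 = (u - 2)*(u^2 - 2*u - 3) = (u - 3)*(u - 2)*(u + 1)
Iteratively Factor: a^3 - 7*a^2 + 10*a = (a)*(a^2 - 7*a + 10) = a*(a - 5)*(a - 2)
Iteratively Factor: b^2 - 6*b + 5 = (b - 1)*(b - 5)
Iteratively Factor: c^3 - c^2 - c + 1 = (c - 1)*(c^2 - 1) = (c - 1)^2*(c + 1)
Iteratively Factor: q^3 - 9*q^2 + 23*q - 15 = (q - 3)*(q^2 - 6*q + 5) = (q - 5)*(q - 3)*(q - 1)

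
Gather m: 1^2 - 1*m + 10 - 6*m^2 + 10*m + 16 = -6*m^2 + 9*m + 27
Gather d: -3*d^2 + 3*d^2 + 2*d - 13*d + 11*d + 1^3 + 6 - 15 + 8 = 0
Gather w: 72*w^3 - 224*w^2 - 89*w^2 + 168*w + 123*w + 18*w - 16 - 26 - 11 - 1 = 72*w^3 - 313*w^2 + 309*w - 54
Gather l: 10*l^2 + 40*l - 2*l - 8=10*l^2 + 38*l - 8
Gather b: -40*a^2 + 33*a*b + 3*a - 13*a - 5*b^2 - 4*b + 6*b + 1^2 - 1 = -40*a^2 - 10*a - 5*b^2 + b*(33*a + 2)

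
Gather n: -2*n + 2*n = 0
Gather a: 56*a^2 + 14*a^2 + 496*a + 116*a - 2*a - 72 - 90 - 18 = 70*a^2 + 610*a - 180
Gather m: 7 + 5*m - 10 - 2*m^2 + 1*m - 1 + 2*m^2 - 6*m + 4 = 0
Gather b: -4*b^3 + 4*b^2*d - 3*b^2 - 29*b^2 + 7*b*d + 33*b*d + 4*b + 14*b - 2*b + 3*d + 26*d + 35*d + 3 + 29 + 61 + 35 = -4*b^3 + b^2*(4*d - 32) + b*(40*d + 16) + 64*d + 128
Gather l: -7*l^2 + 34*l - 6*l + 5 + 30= -7*l^2 + 28*l + 35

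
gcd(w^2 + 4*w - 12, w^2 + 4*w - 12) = w^2 + 4*w - 12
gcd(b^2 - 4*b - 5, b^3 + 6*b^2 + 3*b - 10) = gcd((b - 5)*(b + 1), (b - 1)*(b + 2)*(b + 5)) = 1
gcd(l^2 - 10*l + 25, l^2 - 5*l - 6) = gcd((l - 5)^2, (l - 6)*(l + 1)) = 1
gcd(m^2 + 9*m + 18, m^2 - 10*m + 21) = 1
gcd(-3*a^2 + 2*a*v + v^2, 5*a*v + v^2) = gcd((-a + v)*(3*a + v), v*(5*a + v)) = 1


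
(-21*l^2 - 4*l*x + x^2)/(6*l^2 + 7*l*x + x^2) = (-21*l^2 - 4*l*x + x^2)/(6*l^2 + 7*l*x + x^2)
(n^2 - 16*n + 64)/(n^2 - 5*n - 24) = (n - 8)/(n + 3)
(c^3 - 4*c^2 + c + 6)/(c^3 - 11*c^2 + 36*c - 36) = (c + 1)/(c - 6)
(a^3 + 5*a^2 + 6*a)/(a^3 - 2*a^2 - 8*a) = (a + 3)/(a - 4)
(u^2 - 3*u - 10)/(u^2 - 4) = (u - 5)/(u - 2)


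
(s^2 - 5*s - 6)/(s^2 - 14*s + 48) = (s + 1)/(s - 8)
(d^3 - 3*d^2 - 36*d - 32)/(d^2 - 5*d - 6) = (d^2 - 4*d - 32)/(d - 6)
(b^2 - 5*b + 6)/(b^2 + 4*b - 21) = (b - 2)/(b + 7)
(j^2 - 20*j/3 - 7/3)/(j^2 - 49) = (j + 1/3)/(j + 7)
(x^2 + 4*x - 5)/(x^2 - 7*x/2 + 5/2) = 2*(x + 5)/(2*x - 5)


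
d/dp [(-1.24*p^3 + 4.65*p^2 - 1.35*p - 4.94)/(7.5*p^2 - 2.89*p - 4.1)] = (-9.3*p^4 + 7.16719999999999*p^3 + 11.9385*p^2 + 35.97*p - 8.7416)/(56.25*p^4 - 43.35*p^3 - 53.1479*p^2 + 23.698*p + 16.81)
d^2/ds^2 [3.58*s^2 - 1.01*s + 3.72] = 7.16000000000000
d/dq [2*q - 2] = 2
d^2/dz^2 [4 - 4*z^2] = -8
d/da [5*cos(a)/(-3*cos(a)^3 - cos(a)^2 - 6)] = 5*(-9*cos(a) - cos(2*a) - 3*cos(3*a) + 11)*sin(a)/(2*(3*cos(a)^3 + cos(a)^2 + 6)^2)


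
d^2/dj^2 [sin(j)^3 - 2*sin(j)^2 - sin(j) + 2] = sin(j)/4 + 9*sin(3*j)/4 - 4*cos(2*j)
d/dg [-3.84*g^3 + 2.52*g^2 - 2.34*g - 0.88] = -11.52*g^2 + 5.04*g - 2.34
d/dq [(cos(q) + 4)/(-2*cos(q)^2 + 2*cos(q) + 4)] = (sin(q)^2 - 8*cos(q) + 1)*sin(q)/(2*(sin(q)^2 + cos(q) + 1)^2)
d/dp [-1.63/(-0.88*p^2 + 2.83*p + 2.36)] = (4.6129 - 2.8688*p)/(-0.88*p^2 + 2.83*p + 2.36)^2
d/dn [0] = 0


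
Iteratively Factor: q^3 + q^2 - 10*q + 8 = (q - 1)*(q^2 + 2*q - 8) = (q - 2)*(q - 1)*(q + 4)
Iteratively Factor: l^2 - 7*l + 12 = (l - 4)*(l - 3)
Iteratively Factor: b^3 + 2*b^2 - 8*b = (b + 4)*(b^2 - 2*b) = b*(b + 4)*(b - 2)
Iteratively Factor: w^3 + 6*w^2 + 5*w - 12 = (w + 4)*(w^2 + 2*w - 3) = (w + 3)*(w + 4)*(w - 1)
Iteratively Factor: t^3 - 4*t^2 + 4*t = (t - 2)*(t^2 - 2*t) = t*(t - 2)*(t - 2)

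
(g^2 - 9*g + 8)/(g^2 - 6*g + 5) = (g - 8)/(g - 5)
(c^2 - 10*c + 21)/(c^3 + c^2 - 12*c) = (c - 7)/(c*(c + 4))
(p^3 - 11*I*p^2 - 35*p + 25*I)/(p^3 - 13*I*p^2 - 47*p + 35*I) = (p - 5*I)/(p - 7*I)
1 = 1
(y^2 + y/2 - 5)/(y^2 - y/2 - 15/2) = (y - 2)/(y - 3)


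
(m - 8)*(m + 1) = m^2 - 7*m - 8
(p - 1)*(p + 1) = p^2 - 1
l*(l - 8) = l^2 - 8*l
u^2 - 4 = (u - 2)*(u + 2)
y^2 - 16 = (y - 4)*(y + 4)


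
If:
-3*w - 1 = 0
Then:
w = -1/3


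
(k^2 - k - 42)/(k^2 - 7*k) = (k + 6)/k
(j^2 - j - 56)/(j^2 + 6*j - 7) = (j - 8)/(j - 1)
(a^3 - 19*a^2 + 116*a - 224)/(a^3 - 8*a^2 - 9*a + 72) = (a^2 - 11*a + 28)/(a^2 - 9)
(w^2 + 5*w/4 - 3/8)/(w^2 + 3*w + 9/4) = (4*w - 1)/(2*(2*w + 3))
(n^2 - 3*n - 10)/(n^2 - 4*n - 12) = (n - 5)/(n - 6)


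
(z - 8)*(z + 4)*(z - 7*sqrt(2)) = z^3 - 7*sqrt(2)*z^2 - 4*z^2 - 32*z + 28*sqrt(2)*z + 224*sqrt(2)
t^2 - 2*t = t*(t - 2)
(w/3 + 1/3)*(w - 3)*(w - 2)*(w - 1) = w^4/3 - 5*w^3/3 + 5*w^2/3 + 5*w/3 - 2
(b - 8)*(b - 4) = b^2 - 12*b + 32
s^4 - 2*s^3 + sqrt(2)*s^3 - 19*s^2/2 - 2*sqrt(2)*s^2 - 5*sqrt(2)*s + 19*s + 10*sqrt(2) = (s - 2)*(s - 2*sqrt(2))*(s + sqrt(2)/2)*(s + 5*sqrt(2)/2)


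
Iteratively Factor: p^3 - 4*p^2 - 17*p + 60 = (p - 3)*(p^2 - p - 20) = (p - 5)*(p - 3)*(p + 4)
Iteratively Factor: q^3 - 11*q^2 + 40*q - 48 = (q - 4)*(q^2 - 7*q + 12) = (q - 4)*(q - 3)*(q - 4)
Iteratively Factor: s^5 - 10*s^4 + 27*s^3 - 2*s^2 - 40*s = (s + 1)*(s^4 - 11*s^3 + 38*s^2 - 40*s) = (s - 4)*(s + 1)*(s^3 - 7*s^2 + 10*s) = s*(s - 4)*(s + 1)*(s^2 - 7*s + 10) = s*(s - 5)*(s - 4)*(s + 1)*(s - 2)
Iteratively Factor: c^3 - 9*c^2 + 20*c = (c - 4)*(c^2 - 5*c) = c*(c - 4)*(c - 5)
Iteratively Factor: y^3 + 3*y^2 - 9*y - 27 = (y + 3)*(y^2 - 9) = (y - 3)*(y + 3)*(y + 3)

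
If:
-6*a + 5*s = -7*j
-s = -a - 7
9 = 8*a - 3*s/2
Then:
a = 3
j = -32/7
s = 10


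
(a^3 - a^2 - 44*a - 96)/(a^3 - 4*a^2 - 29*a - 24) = (a + 4)/(a + 1)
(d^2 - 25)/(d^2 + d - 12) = (d^2 - 25)/(d^2 + d - 12)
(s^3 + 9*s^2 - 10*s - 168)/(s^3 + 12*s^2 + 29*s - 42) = (s - 4)/(s - 1)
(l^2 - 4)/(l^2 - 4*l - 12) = (l - 2)/(l - 6)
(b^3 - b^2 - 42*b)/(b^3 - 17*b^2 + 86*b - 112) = b*(b + 6)/(b^2 - 10*b + 16)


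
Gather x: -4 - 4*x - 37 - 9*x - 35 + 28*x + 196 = 15*x + 120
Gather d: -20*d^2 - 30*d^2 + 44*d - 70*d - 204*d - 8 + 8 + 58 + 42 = -50*d^2 - 230*d + 100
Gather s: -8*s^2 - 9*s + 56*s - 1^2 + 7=-8*s^2 + 47*s + 6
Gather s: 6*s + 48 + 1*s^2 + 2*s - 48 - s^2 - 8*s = 0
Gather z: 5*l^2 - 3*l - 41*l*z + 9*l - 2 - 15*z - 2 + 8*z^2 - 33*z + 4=5*l^2 + 6*l + 8*z^2 + z*(-41*l - 48)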